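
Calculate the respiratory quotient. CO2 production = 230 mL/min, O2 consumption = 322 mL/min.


RQ = VCO2 / VO2
RQ = 230 / 322
RQ = 0.7143


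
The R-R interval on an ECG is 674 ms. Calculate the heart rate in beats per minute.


HR = 60 / RR_interval(s)
RR = 674 ms = 0.674 s
HR = 60 / 0.674 = 89.02 bpm


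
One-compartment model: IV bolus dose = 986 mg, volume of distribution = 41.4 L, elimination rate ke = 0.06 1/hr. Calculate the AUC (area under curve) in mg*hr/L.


C0 = Dose/Vd = 986/41.4 = 23.8164 mg/L
AUC = C0/ke = 23.8164/0.06
AUC = 396.9 mg*hr/L


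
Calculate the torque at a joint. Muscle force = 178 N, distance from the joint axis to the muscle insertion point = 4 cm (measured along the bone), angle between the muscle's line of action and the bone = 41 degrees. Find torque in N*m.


Torque = F * d * sin(theta)   (moment arm = d*sin(theta))
d = 4 cm = 0.04 m
Torque = 178 * 0.04 * sin(41)
Torque = 4.671 N*m


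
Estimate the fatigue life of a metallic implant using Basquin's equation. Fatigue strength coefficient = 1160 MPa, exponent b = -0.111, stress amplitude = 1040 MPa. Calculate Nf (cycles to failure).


sigma_a = sigma_f' * (2Nf)^b
2Nf = (sigma_a/sigma_f')^(1/b)
2Nf = (1040/1160)^(1/-0.111)
2Nf = 2.67454
Nf = 1.337


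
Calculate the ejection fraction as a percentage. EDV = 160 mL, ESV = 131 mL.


SV = EDV - ESV = 160 - 131 = 29 mL
EF = SV/EDV * 100 = 29/160 * 100
EF = 18.12%


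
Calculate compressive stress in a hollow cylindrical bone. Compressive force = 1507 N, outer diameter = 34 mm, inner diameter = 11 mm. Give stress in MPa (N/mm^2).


A = pi*(r_o^2 - r_i^2)
r_o = 17 mm, r_i = 5.5 mm
A = 812.887 mm^2
sigma = F/A = 1507 / 812.887
sigma = 1.854 MPa


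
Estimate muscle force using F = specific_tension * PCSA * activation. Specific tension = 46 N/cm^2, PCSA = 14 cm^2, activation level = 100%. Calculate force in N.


F = sigma * PCSA * activation
F = 46 * 14 * 1
F = 644 N


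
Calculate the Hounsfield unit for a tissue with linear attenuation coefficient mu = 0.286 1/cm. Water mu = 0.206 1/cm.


HU = ((mu_tissue - mu_water) / mu_water) * 1000
HU = ((0.286 - 0.206) / 0.206) * 1000
HU = 388.3


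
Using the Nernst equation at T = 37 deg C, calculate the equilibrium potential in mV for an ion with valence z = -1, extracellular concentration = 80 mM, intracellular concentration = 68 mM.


E = (RT/(zF)) * ln(C_out/C_in)
T = 37 + 273.15 = 310.15 K
E = (8.314 * 310.15 / (-1 * 96485)) * ln(80/68)
E = -4.343 mV


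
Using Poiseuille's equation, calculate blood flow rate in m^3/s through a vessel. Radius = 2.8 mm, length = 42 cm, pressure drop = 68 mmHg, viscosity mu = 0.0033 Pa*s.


Q = pi*r^4*dP / (8*mu*L)
r = 0.0028 m, L = 0.42 m
dP = 68 mmHg = 9065.896 Pa
Q = 1.5788e-04 m^3/s


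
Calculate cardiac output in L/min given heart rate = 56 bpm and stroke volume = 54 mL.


CO = HR * SV
CO = 56 * 54 / 1000
CO = 3.024 L/min


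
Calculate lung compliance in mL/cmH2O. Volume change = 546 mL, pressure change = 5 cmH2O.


C = dV / dP
C = 546 / 5
C = 109.2 mL/cmH2O


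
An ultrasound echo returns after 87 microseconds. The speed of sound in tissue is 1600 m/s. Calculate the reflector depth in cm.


depth = c * t / 2
t = 87 us = 8.7000e-05 s
depth = 1600 * 8.7000e-05 / 2
depth = 0.0696 m = 6.96 cm


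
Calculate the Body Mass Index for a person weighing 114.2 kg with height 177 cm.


BMI = weight / height^2
height = 177 cm = 1.77 m
BMI = 114.2 / 1.77^2
BMI = 36.45 kg/m^2


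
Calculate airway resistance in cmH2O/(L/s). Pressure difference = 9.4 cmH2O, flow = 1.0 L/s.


R = dP / flow
R = 9.4 / 1.0
R = 9.4 cmH2O/(L/s)


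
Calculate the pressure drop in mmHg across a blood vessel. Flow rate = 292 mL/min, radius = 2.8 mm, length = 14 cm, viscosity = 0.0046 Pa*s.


dP = 8*mu*L*Q / (pi*r^4)
Q = 292 mL/min = 4.86667e-06 m^3/s
dP = 129.845 Pa = 129.845 / 133.322 mmHg = 0.9739 mmHg


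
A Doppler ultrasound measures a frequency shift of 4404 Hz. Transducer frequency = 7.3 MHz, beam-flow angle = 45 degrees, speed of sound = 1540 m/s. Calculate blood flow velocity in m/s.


v = fd * c / (2 * f0 * cos(theta))
v = 4404 * 1540 / (2 * 7.3000e+06 * cos(45))
v = 0.6569 m/s


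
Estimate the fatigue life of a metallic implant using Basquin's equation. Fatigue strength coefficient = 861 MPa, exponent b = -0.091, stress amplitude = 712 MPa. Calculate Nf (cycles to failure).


sigma_a = sigma_f' * (2Nf)^b
2Nf = (sigma_a/sigma_f')^(1/b)
2Nf = (712/861)^(1/-0.091)
2Nf = 8.0695235
Nf = 4.035


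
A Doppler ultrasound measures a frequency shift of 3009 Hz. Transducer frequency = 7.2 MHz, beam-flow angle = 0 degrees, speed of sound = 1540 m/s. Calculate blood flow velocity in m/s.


v = fd * c / (2 * f0 * cos(theta))
v = 3009 * 1540 / (2 * 7.2000e+06 * cos(0))
v = 0.3218 m/s


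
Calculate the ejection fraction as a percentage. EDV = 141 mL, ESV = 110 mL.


SV = EDV - ESV = 141 - 110 = 31 mL
EF = SV/EDV * 100 = 31/141 * 100
EF = 21.99%


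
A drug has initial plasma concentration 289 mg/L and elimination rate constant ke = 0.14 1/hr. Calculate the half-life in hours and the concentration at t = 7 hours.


t_half = ln(2) / ke = 0.693147 / 0.14 = 4.951 hr
C(t) = C0 * exp(-ke*t) = 289 * exp(-0.14*7)
C(7) = 108.5 mg/L


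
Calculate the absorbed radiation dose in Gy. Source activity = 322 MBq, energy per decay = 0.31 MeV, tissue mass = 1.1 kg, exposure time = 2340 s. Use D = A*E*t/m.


A = 322 MBq = 3.2200e+08 Bq
E = 0.31 MeV = 4.9662e-14 J
D = A*E*t/m = 3.2200e+08*4.9662e-14*2340/1.1
D = 0.03402 Gy


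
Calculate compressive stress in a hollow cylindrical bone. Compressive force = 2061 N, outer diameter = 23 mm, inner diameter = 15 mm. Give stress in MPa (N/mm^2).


A = pi*(r_o^2 - r_i^2)
r_o = 11.5 mm, r_i = 7.5 mm
A = 238.761 mm^2
sigma = F/A = 2061 / 238.761
sigma = 8.632 MPa


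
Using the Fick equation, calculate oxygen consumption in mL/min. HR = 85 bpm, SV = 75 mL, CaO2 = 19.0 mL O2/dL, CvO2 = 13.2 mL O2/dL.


CO = HR*SV = 85*75/1000 = 6.375 L/min
a-v O2 diff = 19.0 - 13.2 = 5.8 mL/dL
VO2 = CO * (CaO2-CvO2) * 10 dL/L
VO2 = 6.375 * 5.8 * 10
VO2 = 369.8 mL/min


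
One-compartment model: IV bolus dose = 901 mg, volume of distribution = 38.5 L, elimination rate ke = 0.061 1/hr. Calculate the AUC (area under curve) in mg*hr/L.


C0 = Dose/Vd = 901/38.5 = 23.4026 mg/L
AUC = C0/ke = 23.4026/0.061
AUC = 383.6 mg*hr/L


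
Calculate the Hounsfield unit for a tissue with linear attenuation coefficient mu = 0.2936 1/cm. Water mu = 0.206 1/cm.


HU = ((mu_tissue - mu_water) / mu_water) * 1000
HU = ((0.2936 - 0.206) / 0.206) * 1000
HU = 425.2


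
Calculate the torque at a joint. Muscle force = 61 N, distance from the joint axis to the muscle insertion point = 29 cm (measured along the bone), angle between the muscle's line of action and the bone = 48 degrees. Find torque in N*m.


Torque = F * d * sin(theta)   (moment arm = d*sin(theta))
d = 29 cm = 0.29 m
Torque = 61 * 0.29 * sin(48)
Torque = 13.15 N*m


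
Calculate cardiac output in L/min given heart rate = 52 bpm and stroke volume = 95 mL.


CO = HR * SV
CO = 52 * 95 / 1000
CO = 4.94 L/min


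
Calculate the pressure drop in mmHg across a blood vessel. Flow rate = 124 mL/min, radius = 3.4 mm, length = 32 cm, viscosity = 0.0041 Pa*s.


dP = 8*mu*L*Q / (pi*r^4)
Q = 124 mL/min = 2.06667e-06 m^3/s
dP = 51.6689 Pa = 51.6689 / 133.322 mmHg = 0.3875 mmHg


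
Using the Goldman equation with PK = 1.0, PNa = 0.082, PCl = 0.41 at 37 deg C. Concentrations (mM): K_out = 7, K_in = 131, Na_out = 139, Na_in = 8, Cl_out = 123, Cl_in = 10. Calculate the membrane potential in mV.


Vm = (RT/F)*ln((PK*Ko + PNa*Nao + PCl*Cli)/(PK*Ki + PNa*Nai + PCl*Clo))
Numer = 22.498, Denom = 182.086
Vm = -55.88 mV


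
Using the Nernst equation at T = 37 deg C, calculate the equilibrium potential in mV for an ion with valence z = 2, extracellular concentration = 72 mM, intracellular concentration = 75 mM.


E = (RT/(zF)) * ln(C_out/C_in)
T = 37 + 273.15 = 310.15 K
E = (8.314 * 310.15 / (2 * 96485)) * ln(72/75)
E = -0.5455 mV


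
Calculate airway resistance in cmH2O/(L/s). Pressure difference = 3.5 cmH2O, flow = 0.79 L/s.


R = dP / flow
R = 3.5 / 0.79
R = 4.43 cmH2O/(L/s)


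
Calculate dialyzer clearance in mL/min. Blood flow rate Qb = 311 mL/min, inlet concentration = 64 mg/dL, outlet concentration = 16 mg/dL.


K = Qb * (Cb_in - Cb_out) / Cb_in
K = 311 * (64 - 16) / 64
K = 233.2 mL/min


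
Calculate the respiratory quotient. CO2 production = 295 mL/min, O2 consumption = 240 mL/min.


RQ = VCO2 / VO2
RQ = 295 / 240
RQ = 1.229


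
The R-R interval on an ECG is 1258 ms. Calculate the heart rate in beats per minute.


HR = 60 / RR_interval(s)
RR = 1258 ms = 1.258 s
HR = 60 / 1.258 = 47.69 bpm


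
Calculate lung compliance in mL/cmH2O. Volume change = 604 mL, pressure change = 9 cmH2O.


C = dV / dP
C = 604 / 9
C = 67.11 mL/cmH2O


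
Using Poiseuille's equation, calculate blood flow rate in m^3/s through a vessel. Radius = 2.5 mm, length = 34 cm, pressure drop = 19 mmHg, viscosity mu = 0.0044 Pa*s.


Q = pi*r^4*dP / (8*mu*L)
r = 0.0025 m, L = 0.34 m
dP = 19 mmHg = 2533.118 Pa
Q = 2.5974e-05 m^3/s


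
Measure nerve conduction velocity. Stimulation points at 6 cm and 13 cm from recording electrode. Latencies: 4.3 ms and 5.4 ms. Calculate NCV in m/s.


Distance = (13 - 6) / 100 = 0.07 m
dt = (5.4 - 4.3) / 1000 = 0.0011 s
NCV = dist / dt = 63.64 m/s


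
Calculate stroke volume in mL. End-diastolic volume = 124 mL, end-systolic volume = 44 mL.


SV = EDV - ESV
SV = 124 - 44
SV = 80 mL


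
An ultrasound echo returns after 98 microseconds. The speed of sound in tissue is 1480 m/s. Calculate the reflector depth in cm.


depth = c * t / 2
t = 98 us = 9.8000e-05 s
depth = 1480 * 9.8000e-05 / 2
depth = 0.07252 m = 7.252 cm


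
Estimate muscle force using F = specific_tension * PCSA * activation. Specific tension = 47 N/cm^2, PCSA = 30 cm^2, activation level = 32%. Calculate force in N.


F = sigma * PCSA * activation
F = 47 * 30 * 0.32
F = 451.2 N


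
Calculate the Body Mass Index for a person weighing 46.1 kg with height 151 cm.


BMI = weight / height^2
height = 151 cm = 1.51 m
BMI = 46.1 / 1.51^2
BMI = 20.22 kg/m^2


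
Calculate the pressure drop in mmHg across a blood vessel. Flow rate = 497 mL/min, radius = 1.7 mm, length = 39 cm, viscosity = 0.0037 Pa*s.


dP = 8*mu*L*Q / (pi*r^4)
Q = 497 mL/min = 8.28333e-06 m^3/s
dP = 3644.31 Pa = 3644.31 / 133.322 mmHg = 27.33 mmHg


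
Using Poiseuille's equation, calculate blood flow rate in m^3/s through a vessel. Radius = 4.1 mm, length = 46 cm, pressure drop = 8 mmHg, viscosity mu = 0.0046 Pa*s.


Q = pi*r^4*dP / (8*mu*L)
r = 0.0041 m, L = 0.46 m
dP = 8 mmHg = 1066.576 Pa
Q = 5.5933e-05 m^3/s


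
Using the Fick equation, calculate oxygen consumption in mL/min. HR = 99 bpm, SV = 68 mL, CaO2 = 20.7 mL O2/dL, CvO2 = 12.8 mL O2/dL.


CO = HR*SV = 99*68/1000 = 6.732 L/min
a-v O2 diff = 20.7 - 12.8 = 7.9 mL/dL
VO2 = CO * (CaO2-CvO2) * 10 dL/L
VO2 = 6.732 * 7.9 * 10
VO2 = 531.8 mL/min


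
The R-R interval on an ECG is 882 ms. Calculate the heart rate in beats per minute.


HR = 60 / RR_interval(s)
RR = 882 ms = 0.882 s
HR = 60 / 0.882 = 68.03 bpm


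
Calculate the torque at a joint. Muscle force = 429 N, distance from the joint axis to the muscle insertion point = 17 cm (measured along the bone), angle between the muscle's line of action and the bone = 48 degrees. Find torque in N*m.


Torque = F * d * sin(theta)   (moment arm = d*sin(theta))
d = 17 cm = 0.17 m
Torque = 429 * 0.17 * sin(48)
Torque = 54.2 N*m


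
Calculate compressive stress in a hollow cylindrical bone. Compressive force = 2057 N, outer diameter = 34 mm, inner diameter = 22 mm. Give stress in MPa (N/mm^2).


A = pi*(r_o^2 - r_i^2)
r_o = 17 mm, r_i = 11 mm
A = 527.788 mm^2
sigma = F/A = 2057 / 527.788
sigma = 3.897 MPa


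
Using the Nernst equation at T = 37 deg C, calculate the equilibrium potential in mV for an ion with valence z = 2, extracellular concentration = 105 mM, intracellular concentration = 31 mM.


E = (RT/(zF)) * ln(C_out/C_in)
T = 37 + 273.15 = 310.15 K
E = (8.314 * 310.15 / (2 * 96485)) * ln(105/31)
E = 16.3 mV


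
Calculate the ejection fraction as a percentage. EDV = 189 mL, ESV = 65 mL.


SV = EDV - ESV = 189 - 65 = 124 mL
EF = SV/EDV * 100 = 124/189 * 100
EF = 65.61%


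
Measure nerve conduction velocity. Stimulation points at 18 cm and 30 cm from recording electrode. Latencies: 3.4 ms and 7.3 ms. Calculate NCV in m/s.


Distance = (30 - 18) / 100 = 0.12 m
dt = (7.3 - 3.4) / 1000 = 0.0039 s
NCV = dist / dt = 30.77 m/s


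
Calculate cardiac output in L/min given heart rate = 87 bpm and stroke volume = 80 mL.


CO = HR * SV
CO = 87 * 80 / 1000
CO = 6.96 L/min


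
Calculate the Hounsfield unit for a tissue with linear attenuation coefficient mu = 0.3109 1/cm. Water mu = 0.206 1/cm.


HU = ((mu_tissue - mu_water) / mu_water) * 1000
HU = ((0.3109 - 0.206) / 0.206) * 1000
HU = 509.2


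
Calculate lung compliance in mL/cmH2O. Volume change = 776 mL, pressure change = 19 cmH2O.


C = dV / dP
C = 776 / 19
C = 40.84 mL/cmH2O


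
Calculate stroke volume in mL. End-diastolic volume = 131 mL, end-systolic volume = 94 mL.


SV = EDV - ESV
SV = 131 - 94
SV = 37 mL


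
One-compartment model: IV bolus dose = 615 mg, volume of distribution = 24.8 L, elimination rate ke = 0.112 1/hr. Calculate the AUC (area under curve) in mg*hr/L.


C0 = Dose/Vd = 615/24.8 = 24.7984 mg/L
AUC = C0/ke = 24.7984/0.112
AUC = 221.4 mg*hr/L


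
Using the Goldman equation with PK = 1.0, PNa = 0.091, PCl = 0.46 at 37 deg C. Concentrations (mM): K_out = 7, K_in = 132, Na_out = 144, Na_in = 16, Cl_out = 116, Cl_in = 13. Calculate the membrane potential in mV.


Vm = (RT/F)*ln((PK*Ko + PNa*Nao + PCl*Cli)/(PK*Ki + PNa*Nai + PCl*Clo))
Numer = 26.084, Denom = 186.816
Vm = -52.62 mV


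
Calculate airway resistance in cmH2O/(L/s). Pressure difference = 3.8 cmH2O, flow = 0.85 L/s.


R = dP / flow
R = 3.8 / 0.85
R = 4.471 cmH2O/(L/s)


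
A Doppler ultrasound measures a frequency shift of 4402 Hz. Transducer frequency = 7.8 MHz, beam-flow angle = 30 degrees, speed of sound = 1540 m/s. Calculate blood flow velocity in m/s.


v = fd * c / (2 * f0 * cos(theta))
v = 4402 * 1540 / (2 * 7.8000e+06 * cos(30))
v = 0.5018 m/s


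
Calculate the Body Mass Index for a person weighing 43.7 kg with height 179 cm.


BMI = weight / height^2
height = 179 cm = 1.79 m
BMI = 43.7 / 1.79^2
BMI = 13.64 kg/m^2


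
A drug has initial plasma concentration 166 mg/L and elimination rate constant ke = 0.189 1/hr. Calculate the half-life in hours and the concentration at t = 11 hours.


t_half = ln(2) / ke = 0.693147 / 0.189 = 3.667 hr
C(t) = C0 * exp(-ke*t) = 166 * exp(-0.189*11)
C(11) = 20.76 mg/L


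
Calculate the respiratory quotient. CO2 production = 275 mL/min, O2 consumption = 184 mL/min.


RQ = VCO2 / VO2
RQ = 275 / 184
RQ = 1.495


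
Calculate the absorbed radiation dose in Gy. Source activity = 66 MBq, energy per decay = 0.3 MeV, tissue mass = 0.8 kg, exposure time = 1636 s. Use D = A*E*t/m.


A = 66 MBq = 6.6000e+07 Bq
E = 0.3 MeV = 4.806e-14 J
D = A*E*t/m = 6.6000e+07*4.806e-14*1636/0.8
D = 0.006487 Gy


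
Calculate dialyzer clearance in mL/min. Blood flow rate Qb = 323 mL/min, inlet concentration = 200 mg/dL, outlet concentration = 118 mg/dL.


K = Qb * (Cb_in - Cb_out) / Cb_in
K = 323 * (200 - 118) / 200
K = 132.4 mL/min


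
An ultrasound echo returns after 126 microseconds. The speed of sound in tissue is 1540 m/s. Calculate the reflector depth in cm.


depth = c * t / 2
t = 126 us = 1.2600e-04 s
depth = 1540 * 1.2600e-04 / 2
depth = 0.09702 m = 9.702 cm


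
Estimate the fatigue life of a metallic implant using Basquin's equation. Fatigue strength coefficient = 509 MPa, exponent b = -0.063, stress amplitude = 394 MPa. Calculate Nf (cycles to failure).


sigma_a = sigma_f' * (2Nf)^b
2Nf = (sigma_a/sigma_f')^(1/b)
2Nf = (394/509)^(1/-0.063)
2Nf = 58.266857
Nf = 29.13


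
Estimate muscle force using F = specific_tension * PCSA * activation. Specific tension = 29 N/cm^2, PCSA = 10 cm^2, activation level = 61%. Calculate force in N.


F = sigma * PCSA * activation
F = 29 * 10 * 0.61
F = 176.9 N


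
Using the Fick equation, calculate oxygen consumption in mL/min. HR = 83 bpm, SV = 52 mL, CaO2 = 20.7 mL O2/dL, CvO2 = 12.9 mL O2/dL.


CO = HR*SV = 83*52/1000 = 4.316 L/min
a-v O2 diff = 20.7 - 12.9 = 7.8 mL/dL
VO2 = CO * (CaO2-CvO2) * 10 dL/L
VO2 = 4.316 * 7.8 * 10
VO2 = 336.6 mL/min


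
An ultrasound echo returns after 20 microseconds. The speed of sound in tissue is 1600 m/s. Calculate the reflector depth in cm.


depth = c * t / 2
t = 20 us = 2.0000e-05 s
depth = 1600 * 2.0000e-05 / 2
depth = 0.016 m = 1.6 cm


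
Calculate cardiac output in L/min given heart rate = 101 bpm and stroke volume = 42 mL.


CO = HR * SV
CO = 101 * 42 / 1000
CO = 4.242 L/min


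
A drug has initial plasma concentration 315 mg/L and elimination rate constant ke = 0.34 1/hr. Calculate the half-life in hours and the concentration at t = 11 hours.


t_half = ln(2) / ke = 0.693147 / 0.34 = 2.039 hr
C(t) = C0 * exp(-ke*t) = 315 * exp(-0.34*11)
C(11) = 7.483 mg/L


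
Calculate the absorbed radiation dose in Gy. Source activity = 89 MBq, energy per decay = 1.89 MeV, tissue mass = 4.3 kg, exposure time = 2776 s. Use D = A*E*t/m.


A = 89 MBq = 8.9000e+07 Bq
E = 1.89 MeV = 3.02778e-13 J
D = A*E*t/m = 8.9000e+07*3.02778e-13*2776/4.3
D = 0.0174 Gy


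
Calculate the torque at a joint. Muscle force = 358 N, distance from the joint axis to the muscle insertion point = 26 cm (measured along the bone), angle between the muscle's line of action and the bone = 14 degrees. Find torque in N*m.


Torque = F * d * sin(theta)   (moment arm = d*sin(theta))
d = 26 cm = 0.26 m
Torque = 358 * 0.26 * sin(14)
Torque = 22.52 N*m


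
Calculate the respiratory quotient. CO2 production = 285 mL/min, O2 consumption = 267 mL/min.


RQ = VCO2 / VO2
RQ = 285 / 267
RQ = 1.067


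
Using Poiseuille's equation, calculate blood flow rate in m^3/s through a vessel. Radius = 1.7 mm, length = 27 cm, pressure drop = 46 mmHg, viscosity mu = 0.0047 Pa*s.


Q = pi*r^4*dP / (8*mu*L)
r = 0.0017 m, L = 0.27 m
dP = 46 mmHg = 6132.812 Pa
Q = 1.5851e-05 m^3/s


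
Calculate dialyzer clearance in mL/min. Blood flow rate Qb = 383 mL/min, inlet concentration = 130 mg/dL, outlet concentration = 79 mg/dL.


K = Qb * (Cb_in - Cb_out) / Cb_in
K = 383 * (130 - 79) / 130
K = 150.3 mL/min


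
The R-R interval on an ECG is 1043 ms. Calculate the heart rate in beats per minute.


HR = 60 / RR_interval(s)
RR = 1043 ms = 1.043 s
HR = 60 / 1.043 = 57.53 bpm


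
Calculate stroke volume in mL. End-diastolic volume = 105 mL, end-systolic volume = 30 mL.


SV = EDV - ESV
SV = 105 - 30
SV = 75 mL


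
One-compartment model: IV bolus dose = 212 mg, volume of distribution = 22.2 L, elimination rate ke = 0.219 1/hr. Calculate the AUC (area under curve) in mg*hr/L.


C0 = Dose/Vd = 212/22.2 = 9.54955 mg/L
AUC = C0/ke = 9.54955/0.219
AUC = 43.61 mg*hr/L


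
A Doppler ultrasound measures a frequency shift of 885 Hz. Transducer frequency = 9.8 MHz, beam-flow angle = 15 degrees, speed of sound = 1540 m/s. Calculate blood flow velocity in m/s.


v = fd * c / (2 * f0 * cos(theta))
v = 885 * 1540 / (2 * 9.8000e+06 * cos(15))
v = 0.07199 m/s


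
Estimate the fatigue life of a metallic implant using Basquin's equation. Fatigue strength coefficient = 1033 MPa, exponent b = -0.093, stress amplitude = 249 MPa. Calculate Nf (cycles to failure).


sigma_a = sigma_f' * (2Nf)^b
2Nf = (sigma_a/sigma_f')^(1/b)
2Nf = (249/1033)^(1/-0.093)
2Nf = 4406527.6
Nf = 2.2033e+06


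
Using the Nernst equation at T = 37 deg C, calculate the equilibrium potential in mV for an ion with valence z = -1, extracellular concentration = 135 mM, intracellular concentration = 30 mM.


E = (RT/(zF)) * ln(C_out/C_in)
T = 37 + 273.15 = 310.15 K
E = (8.314 * 310.15 / (-1 * 96485)) * ln(135/30)
E = -40.2 mV


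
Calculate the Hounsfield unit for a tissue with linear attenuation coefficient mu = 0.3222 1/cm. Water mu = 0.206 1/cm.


HU = ((mu_tissue - mu_water) / mu_water) * 1000
HU = ((0.3222 - 0.206) / 0.206) * 1000
HU = 564.1


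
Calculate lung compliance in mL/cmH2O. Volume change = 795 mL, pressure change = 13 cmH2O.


C = dV / dP
C = 795 / 13
C = 61.15 mL/cmH2O


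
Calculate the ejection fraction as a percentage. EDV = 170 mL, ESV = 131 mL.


SV = EDV - ESV = 170 - 131 = 39 mL
EF = SV/EDV * 100 = 39/170 * 100
EF = 22.94%


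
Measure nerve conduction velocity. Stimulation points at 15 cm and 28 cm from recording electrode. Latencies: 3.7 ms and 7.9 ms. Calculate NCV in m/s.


Distance = (28 - 15) / 100 = 0.13 m
dt = (7.9 - 3.7) / 1000 = 0.0042 s
NCV = dist / dt = 30.95 m/s


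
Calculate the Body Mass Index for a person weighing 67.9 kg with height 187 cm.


BMI = weight / height^2
height = 187 cm = 1.87 m
BMI = 67.9 / 1.87^2
BMI = 19.42 kg/m^2


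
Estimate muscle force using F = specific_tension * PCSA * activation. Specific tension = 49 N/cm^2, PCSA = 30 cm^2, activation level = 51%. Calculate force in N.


F = sigma * PCSA * activation
F = 49 * 30 * 0.51
F = 749.7 N


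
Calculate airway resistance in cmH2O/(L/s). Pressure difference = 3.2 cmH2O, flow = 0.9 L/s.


R = dP / flow
R = 3.2 / 0.9
R = 3.556 cmH2O/(L/s)


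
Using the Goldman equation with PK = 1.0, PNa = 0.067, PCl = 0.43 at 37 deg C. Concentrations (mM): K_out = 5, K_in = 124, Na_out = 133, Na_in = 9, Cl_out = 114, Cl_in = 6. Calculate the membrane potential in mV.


Vm = (RT/F)*ln((PK*Ko + PNa*Nao + PCl*Cli)/(PK*Ki + PNa*Nai + PCl*Clo))
Numer = 16.491, Denom = 173.623
Vm = -62.91 mV


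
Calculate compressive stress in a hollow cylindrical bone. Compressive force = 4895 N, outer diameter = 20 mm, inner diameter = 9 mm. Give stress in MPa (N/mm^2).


A = pi*(r_o^2 - r_i^2)
r_o = 10 mm, r_i = 4.5 mm
A = 250.542 mm^2
sigma = F/A = 4895 / 250.542
sigma = 19.54 MPa


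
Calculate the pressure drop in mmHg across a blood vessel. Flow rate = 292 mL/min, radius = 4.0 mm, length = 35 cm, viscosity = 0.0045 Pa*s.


dP = 8*mu*L*Q / (pi*r^4)
Q = 292 mL/min = 4.86667e-06 m^3/s
dP = 76.2452 Pa = 76.2452 / 133.322 mmHg = 0.5719 mmHg


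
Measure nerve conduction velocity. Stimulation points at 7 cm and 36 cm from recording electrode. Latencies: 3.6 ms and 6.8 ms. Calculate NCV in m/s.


Distance = (36 - 7) / 100 = 0.29 m
dt = (6.8 - 3.6) / 1000 = 0.0032 s
NCV = dist / dt = 90.62 m/s


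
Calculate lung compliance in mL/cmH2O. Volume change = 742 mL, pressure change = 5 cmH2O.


C = dV / dP
C = 742 / 5
C = 148.4 mL/cmH2O


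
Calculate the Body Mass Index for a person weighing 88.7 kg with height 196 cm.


BMI = weight / height^2
height = 196 cm = 1.96 m
BMI = 88.7 / 1.96^2
BMI = 23.09 kg/m^2


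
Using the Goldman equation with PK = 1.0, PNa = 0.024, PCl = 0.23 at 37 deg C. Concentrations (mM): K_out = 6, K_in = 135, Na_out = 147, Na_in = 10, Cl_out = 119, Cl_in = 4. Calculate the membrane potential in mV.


Vm = (RT/F)*ln((PK*Ko + PNa*Nao + PCl*Cli)/(PK*Ki + PNa*Nai + PCl*Clo))
Numer = 10.448, Denom = 162.61
Vm = -73.36 mV


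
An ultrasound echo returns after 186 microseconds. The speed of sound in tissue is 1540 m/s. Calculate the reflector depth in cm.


depth = c * t / 2
t = 186 us = 1.8600e-04 s
depth = 1540 * 1.8600e-04 / 2
depth = 0.14322 m = 14.322 cm


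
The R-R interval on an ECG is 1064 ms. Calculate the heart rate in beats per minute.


HR = 60 / RR_interval(s)
RR = 1064 ms = 1.064 s
HR = 60 / 1.064 = 56.39 bpm


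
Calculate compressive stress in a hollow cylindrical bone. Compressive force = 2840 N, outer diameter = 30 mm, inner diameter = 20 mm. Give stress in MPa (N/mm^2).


A = pi*(r_o^2 - r_i^2)
r_o = 15 mm, r_i = 10 mm
A = 392.699 mm^2
sigma = F/A = 2840 / 392.699
sigma = 7.232 MPa


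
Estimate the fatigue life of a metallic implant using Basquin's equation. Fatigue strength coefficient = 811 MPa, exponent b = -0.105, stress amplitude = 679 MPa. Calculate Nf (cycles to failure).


sigma_a = sigma_f' * (2Nf)^b
2Nf = (sigma_a/sigma_f')^(1/b)
2Nf = (679/811)^(1/-0.105)
2Nf = 5.4296544
Nf = 2.715


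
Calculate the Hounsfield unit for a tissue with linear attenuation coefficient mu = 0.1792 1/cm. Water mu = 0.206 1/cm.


HU = ((mu_tissue - mu_water) / mu_water) * 1000
HU = ((0.1792 - 0.206) / 0.206) * 1000
HU = -130.1


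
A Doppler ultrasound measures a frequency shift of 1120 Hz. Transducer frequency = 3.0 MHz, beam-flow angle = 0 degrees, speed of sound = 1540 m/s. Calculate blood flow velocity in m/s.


v = fd * c / (2 * f0 * cos(theta))
v = 1120 * 1540 / (2 * 3.0000e+06 * cos(0))
v = 0.2875 m/s


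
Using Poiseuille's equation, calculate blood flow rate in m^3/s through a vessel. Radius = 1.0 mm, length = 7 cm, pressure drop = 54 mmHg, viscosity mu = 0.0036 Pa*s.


Q = pi*r^4*dP / (8*mu*L)
r = 0.001 m, L = 0.07 m
dP = 54 mmHg = 7199.388 Pa
Q = 1.1219e-05 m^3/s


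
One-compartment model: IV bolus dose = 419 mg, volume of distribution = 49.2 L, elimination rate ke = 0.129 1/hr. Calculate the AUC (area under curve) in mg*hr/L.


C0 = Dose/Vd = 419/49.2 = 8.51626 mg/L
AUC = C0/ke = 8.51626/0.129
AUC = 66.02 mg*hr/L


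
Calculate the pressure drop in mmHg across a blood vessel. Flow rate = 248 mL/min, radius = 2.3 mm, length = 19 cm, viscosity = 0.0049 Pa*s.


dP = 8*mu*L*Q / (pi*r^4)
Q = 248 mL/min = 4.13333e-06 m^3/s
dP = 350.17 Pa = 350.17 / 133.322 mmHg = 2.626 mmHg


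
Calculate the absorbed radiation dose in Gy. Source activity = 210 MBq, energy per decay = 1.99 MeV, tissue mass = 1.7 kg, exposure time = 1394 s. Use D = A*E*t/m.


A = 210 MBq = 2.1000e+08 Bq
E = 1.99 MeV = 3.18798e-13 J
D = A*E*t/m = 2.1000e+08*3.18798e-13*1394/1.7
D = 0.0549 Gy


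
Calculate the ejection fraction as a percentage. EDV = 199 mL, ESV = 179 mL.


SV = EDV - ESV = 199 - 179 = 20 mL
EF = SV/EDV * 100 = 20/199 * 100
EF = 10.05%


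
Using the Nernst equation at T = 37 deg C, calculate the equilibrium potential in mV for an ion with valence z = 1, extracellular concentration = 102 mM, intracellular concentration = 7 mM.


E = (RT/(zF)) * ln(C_out/C_in)
T = 37 + 273.15 = 310.15 K
E = (8.314 * 310.15 / (1 * 96485)) * ln(102/7)
E = 71.6 mV


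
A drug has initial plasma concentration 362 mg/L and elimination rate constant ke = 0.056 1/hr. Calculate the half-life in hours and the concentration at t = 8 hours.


t_half = ln(2) / ke = 0.693147 / 0.056 = 12.38 hr
C(t) = C0 * exp(-ke*t) = 362 * exp(-0.056*8)
C(8) = 231.3 mg/L


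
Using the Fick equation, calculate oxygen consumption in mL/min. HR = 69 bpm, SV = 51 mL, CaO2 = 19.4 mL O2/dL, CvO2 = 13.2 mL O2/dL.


CO = HR*SV = 69*51/1000 = 3.519 L/min
a-v O2 diff = 19.4 - 13.2 = 6.2 mL/dL
VO2 = CO * (CaO2-CvO2) * 10 dL/L
VO2 = 3.519 * 6.2 * 10
VO2 = 218.2 mL/min


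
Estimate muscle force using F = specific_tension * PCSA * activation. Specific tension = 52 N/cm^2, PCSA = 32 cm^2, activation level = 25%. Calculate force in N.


F = sigma * PCSA * activation
F = 52 * 32 * 0.25
F = 416 N


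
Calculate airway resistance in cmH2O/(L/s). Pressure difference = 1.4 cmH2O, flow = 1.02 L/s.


R = dP / flow
R = 1.4 / 1.02
R = 1.373 cmH2O/(L/s)


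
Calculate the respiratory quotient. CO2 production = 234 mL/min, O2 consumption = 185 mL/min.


RQ = VCO2 / VO2
RQ = 234 / 185
RQ = 1.265


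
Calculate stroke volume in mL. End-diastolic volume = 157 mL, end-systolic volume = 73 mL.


SV = EDV - ESV
SV = 157 - 73
SV = 84 mL


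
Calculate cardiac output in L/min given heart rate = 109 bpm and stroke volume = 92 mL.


CO = HR * SV
CO = 109 * 92 / 1000
CO = 10.03 L/min


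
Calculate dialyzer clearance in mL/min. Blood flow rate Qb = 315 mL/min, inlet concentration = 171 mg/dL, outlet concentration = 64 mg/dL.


K = Qb * (Cb_in - Cb_out) / Cb_in
K = 315 * (171 - 64) / 171
K = 197.1 mL/min


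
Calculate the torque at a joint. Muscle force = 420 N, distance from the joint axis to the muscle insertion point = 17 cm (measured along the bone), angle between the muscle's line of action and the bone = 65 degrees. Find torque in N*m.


Torque = F * d * sin(theta)   (moment arm = d*sin(theta))
d = 17 cm = 0.17 m
Torque = 420 * 0.17 * sin(65)
Torque = 64.71 N*m


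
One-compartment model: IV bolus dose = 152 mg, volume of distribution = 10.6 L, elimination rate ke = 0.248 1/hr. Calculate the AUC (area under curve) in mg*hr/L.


C0 = Dose/Vd = 152/10.6 = 14.3396 mg/L
AUC = C0/ke = 14.3396/0.248
AUC = 57.82 mg*hr/L


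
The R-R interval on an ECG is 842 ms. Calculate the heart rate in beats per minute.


HR = 60 / RR_interval(s)
RR = 842 ms = 0.842 s
HR = 60 / 0.842 = 71.26 bpm


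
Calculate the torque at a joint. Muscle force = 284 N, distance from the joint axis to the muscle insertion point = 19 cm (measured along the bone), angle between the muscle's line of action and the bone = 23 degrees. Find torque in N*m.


Torque = F * d * sin(theta)   (moment arm = d*sin(theta))
d = 19 cm = 0.19 m
Torque = 284 * 0.19 * sin(23)
Torque = 21.08 N*m


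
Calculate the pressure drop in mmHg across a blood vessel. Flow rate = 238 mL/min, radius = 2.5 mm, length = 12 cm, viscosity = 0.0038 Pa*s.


dP = 8*mu*L*Q / (pi*r^4)
Q = 238 mL/min = 3.96667e-06 m^3/s
dP = 117.916 Pa = 117.916 / 133.322 mmHg = 0.8844 mmHg


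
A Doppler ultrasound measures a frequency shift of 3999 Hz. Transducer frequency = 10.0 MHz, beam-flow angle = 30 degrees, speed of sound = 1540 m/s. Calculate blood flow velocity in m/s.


v = fd * c / (2 * f0 * cos(theta))
v = 3999 * 1540 / (2 * 1.0000e+07 * cos(30))
v = 0.3556 m/s


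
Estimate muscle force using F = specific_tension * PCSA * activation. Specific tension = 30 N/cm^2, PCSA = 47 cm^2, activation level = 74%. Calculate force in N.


F = sigma * PCSA * activation
F = 30 * 47 * 0.74
F = 1043 N


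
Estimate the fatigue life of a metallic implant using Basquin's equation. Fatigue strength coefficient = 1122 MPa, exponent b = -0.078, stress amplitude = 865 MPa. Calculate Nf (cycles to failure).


sigma_a = sigma_f' * (2Nf)^b
2Nf = (sigma_a/sigma_f')^(1/b)
2Nf = (865/1122)^(1/-0.078)
2Nf = 28.081472
Nf = 14.04


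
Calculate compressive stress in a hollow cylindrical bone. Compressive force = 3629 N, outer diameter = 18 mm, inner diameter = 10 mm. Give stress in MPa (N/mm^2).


A = pi*(r_o^2 - r_i^2)
r_o = 9 mm, r_i = 5 mm
A = 175.929 mm^2
sigma = F/A = 3629 / 175.929
sigma = 20.63 MPa


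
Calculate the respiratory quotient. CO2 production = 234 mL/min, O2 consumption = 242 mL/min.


RQ = VCO2 / VO2
RQ = 234 / 242
RQ = 0.9669


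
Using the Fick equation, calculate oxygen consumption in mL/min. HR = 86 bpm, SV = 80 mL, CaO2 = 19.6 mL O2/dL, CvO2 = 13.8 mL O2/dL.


CO = HR*SV = 86*80/1000 = 6.88 L/min
a-v O2 diff = 19.6 - 13.8 = 5.8 mL/dL
VO2 = CO * (CaO2-CvO2) * 10 dL/L
VO2 = 6.88 * 5.8 * 10
VO2 = 399 mL/min


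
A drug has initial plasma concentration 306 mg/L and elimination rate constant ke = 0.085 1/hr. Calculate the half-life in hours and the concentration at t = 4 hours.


t_half = ln(2) / ke = 0.693147 / 0.085 = 8.155 hr
C(t) = C0 * exp(-ke*t) = 306 * exp(-0.085*4)
C(4) = 217.8 mg/L


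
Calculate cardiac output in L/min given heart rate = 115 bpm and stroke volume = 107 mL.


CO = HR * SV
CO = 115 * 107 / 1000
CO = 12.3 L/min


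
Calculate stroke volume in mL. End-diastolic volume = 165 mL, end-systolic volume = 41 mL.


SV = EDV - ESV
SV = 165 - 41
SV = 124 mL


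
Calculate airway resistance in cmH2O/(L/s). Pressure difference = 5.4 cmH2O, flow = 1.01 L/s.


R = dP / flow
R = 5.4 / 1.01
R = 5.347 cmH2O/(L/s)


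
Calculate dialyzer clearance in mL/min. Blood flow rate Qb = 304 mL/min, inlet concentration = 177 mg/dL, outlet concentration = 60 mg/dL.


K = Qb * (Cb_in - Cb_out) / Cb_in
K = 304 * (177 - 60) / 177
K = 200.9 mL/min


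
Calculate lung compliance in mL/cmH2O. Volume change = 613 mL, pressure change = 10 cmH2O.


C = dV / dP
C = 613 / 10
C = 61.3 mL/cmH2O


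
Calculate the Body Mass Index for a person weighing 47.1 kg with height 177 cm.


BMI = weight / height^2
height = 177 cm = 1.77 m
BMI = 47.1 / 1.77^2
BMI = 15.03 kg/m^2


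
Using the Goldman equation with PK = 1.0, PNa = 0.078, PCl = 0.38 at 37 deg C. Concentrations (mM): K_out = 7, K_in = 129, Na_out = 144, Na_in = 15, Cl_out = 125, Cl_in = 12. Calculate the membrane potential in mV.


Vm = (RT/F)*ln((PK*Ko + PNa*Nao + PCl*Cli)/(PK*Ki + PNa*Nai + PCl*Clo))
Numer = 22.792, Denom = 177.67
Vm = -54.88 mV


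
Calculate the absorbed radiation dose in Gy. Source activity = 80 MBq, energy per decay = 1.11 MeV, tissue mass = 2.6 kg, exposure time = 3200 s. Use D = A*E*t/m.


A = 80 MBq = 8.0000e+07 Bq
E = 1.11 MeV = 1.77822e-13 J
D = A*E*t/m = 8.0000e+07*1.77822e-13*3200/2.6
D = 0.01751 Gy


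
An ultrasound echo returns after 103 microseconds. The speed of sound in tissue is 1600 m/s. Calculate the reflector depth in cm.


depth = c * t / 2
t = 103 us = 1.0300e-04 s
depth = 1600 * 1.0300e-04 / 2
depth = 0.0824 m = 8.24 cm


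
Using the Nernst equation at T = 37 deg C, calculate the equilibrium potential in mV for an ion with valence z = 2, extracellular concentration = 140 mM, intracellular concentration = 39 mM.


E = (RT/(zF)) * ln(C_out/C_in)
T = 37 + 273.15 = 310.15 K
E = (8.314 * 310.15 / (2 * 96485)) * ln(140/39)
E = 17.08 mV


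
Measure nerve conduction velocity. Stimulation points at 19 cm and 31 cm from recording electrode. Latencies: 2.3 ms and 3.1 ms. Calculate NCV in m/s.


Distance = (31 - 19) / 100 = 0.12 m
dt = (3.1 - 2.3) / 1000 = 8.0000e-04 s
NCV = dist / dt = 150 m/s


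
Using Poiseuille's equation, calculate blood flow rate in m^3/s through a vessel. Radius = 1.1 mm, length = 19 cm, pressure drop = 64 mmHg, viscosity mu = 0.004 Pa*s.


Q = pi*r^4*dP / (8*mu*L)
r = 0.0011 m, L = 0.19 m
dP = 64 mmHg = 8532.608 Pa
Q = 6.4550e-06 m^3/s


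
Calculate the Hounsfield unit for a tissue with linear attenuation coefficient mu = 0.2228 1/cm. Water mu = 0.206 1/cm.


HU = ((mu_tissue - mu_water) / mu_water) * 1000
HU = ((0.2228 - 0.206) / 0.206) * 1000
HU = 81.55


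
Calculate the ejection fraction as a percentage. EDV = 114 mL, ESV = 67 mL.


SV = EDV - ESV = 114 - 67 = 47 mL
EF = SV/EDV * 100 = 47/114 * 100
EF = 41.23%


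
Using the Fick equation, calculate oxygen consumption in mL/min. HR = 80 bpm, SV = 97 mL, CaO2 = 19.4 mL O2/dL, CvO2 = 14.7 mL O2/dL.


CO = HR*SV = 80*97/1000 = 7.76 L/min
a-v O2 diff = 19.4 - 14.7 = 4.7 mL/dL
VO2 = CO * (CaO2-CvO2) * 10 dL/L
VO2 = 7.76 * 4.7 * 10
VO2 = 364.7 mL/min


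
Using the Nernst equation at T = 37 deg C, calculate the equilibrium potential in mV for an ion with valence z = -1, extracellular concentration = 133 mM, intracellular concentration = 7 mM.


E = (RT/(zF)) * ln(C_out/C_in)
T = 37 + 273.15 = 310.15 K
E = (8.314 * 310.15 / (-1 * 96485)) * ln(133/7)
E = -78.69 mV


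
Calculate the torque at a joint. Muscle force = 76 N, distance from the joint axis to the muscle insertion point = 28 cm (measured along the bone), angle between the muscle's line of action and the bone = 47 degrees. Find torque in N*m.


Torque = F * d * sin(theta)   (moment arm = d*sin(theta))
d = 28 cm = 0.28 m
Torque = 76 * 0.28 * sin(47)
Torque = 15.56 N*m


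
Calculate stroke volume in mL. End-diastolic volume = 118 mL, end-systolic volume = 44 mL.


SV = EDV - ESV
SV = 118 - 44
SV = 74 mL


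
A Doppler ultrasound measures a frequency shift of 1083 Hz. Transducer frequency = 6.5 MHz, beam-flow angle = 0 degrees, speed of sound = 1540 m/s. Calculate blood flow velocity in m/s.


v = fd * c / (2 * f0 * cos(theta))
v = 1083 * 1540 / (2 * 6.5000e+06 * cos(0))
v = 0.1283 m/s


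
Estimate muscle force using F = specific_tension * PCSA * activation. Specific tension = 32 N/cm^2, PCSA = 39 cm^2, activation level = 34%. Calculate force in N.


F = sigma * PCSA * activation
F = 32 * 39 * 0.34
F = 424.3 N


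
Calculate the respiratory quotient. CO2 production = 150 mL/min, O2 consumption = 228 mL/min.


RQ = VCO2 / VO2
RQ = 150 / 228
RQ = 0.6579


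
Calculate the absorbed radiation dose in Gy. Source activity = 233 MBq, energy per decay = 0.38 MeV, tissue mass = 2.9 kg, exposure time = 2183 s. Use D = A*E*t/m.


A = 233 MBq = 2.3300e+08 Bq
E = 0.38 MeV = 6.0876e-14 J
D = A*E*t/m = 2.3300e+08*6.0876e-14*2183/2.9
D = 0.01068 Gy


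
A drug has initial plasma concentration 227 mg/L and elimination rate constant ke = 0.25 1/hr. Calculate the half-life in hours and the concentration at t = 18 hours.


t_half = ln(2) / ke = 0.693147 / 0.25 = 2.773 hr
C(t) = C0 * exp(-ke*t) = 227 * exp(-0.25*18)
C(18) = 2.522 mg/L


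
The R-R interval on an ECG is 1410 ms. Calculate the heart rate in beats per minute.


HR = 60 / RR_interval(s)
RR = 1410 ms = 1.41 s
HR = 60 / 1.41 = 42.55 bpm


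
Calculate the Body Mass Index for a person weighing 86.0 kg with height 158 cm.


BMI = weight / height^2
height = 158 cm = 1.58 m
BMI = 86.0 / 1.58^2
BMI = 34.45 kg/m^2


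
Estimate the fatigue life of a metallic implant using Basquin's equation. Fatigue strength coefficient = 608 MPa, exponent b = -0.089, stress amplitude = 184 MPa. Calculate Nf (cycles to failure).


sigma_a = sigma_f' * (2Nf)^b
2Nf = (sigma_a/sigma_f')^(1/b)
2Nf = (184/608)^(1/-0.089)
2Nf = 679867.42
Nf = 3.399e+05


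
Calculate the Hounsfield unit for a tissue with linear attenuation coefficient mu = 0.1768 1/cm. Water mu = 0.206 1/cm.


HU = ((mu_tissue - mu_water) / mu_water) * 1000
HU = ((0.1768 - 0.206) / 0.206) * 1000
HU = -141.7


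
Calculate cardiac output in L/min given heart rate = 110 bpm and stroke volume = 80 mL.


CO = HR * SV
CO = 110 * 80 / 1000
CO = 8.8 L/min


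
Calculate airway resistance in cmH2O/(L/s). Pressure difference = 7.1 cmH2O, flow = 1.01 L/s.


R = dP / flow
R = 7.1 / 1.01
R = 7.03 cmH2O/(L/s)


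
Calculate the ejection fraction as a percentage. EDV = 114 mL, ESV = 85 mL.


SV = EDV - ESV = 114 - 85 = 29 mL
EF = SV/EDV * 100 = 29/114 * 100
EF = 25.44%


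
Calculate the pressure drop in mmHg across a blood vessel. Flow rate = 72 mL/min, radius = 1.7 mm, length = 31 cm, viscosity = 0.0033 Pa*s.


dP = 8*mu*L*Q / (pi*r^4)
Q = 72 mL/min = 1.2e-06 m^3/s
dP = 374.284 Pa = 374.284 / 133.322 mmHg = 2.807 mmHg


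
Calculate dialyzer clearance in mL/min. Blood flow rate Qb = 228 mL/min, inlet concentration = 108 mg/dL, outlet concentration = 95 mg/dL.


K = Qb * (Cb_in - Cb_out) / Cb_in
K = 228 * (108 - 95) / 108
K = 27.44 mL/min


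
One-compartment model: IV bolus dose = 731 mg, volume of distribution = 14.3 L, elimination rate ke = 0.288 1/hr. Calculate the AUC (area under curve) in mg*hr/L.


C0 = Dose/Vd = 731/14.3 = 51.1189 mg/L
AUC = C0/ke = 51.1189/0.288
AUC = 177.5 mg*hr/L


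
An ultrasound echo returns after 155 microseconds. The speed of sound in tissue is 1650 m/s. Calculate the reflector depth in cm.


depth = c * t / 2
t = 155 us = 1.5500e-04 s
depth = 1650 * 1.5500e-04 / 2
depth = 0.127875 m = 12.7875 cm


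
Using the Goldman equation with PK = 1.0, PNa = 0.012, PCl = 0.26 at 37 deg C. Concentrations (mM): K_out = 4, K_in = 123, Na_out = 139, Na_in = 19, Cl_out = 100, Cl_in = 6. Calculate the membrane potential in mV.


Vm = (RT/F)*ln((PK*Ko + PNa*Nao + PCl*Cli)/(PK*Ki + PNa*Nai + PCl*Clo))
Numer = 7.228, Denom = 149.228
Vm = -80.91 mV
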